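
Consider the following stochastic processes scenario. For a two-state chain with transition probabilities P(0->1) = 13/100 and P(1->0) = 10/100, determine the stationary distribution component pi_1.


Stationary distribution: pi_0 = p10/(p01+p10), pi_1 = p01/(p01+p10)
p01 = 0.1300, p10 = 0.1000
pi_1 = 0.5652

0.5652


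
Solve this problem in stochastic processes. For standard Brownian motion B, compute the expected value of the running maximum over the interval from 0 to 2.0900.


E(max B(s)) = sqrt(2t/pi)
= sqrt(2*2.0900/pi)
= sqrt(1.3305)
= 1.1535

1.1535


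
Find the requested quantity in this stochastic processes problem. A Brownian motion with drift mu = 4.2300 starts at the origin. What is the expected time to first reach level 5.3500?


Expected first passage time = a/mu
= 5.3500/4.2300
= 1.2648

1.2648


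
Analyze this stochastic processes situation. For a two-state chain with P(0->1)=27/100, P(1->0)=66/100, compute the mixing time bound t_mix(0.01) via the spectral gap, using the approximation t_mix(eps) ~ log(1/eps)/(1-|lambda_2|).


lambda_2 = |1 - p01 - p10| = |1 - 0.2700 - 0.6600| = 0.0700
t_mix ~ log(1/eps)/(1 - |lambda_2|)
= log(100)/(1 - 0.0700) = 4.6052/0.9300
= 4.9518

4.9518


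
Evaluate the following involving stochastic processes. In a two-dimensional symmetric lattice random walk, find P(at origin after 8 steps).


P = C(8,4)^2 / 4^8
= 70^2 / 65536
= 4900 / 65536
= 0.0748

0.0748


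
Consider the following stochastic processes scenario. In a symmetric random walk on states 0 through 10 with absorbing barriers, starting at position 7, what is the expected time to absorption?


For symmetric RW on 0,...,N with absorbing barriers, E(i) = i*(N-i)
E(7) = 7 * 3 = 21

21


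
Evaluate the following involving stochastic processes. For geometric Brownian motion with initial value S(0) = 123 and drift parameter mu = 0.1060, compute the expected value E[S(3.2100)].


E[S(t)] = S(0) * exp(mu * t)
= 123 * exp(0.1060 * 3.2100)
= 123 * 1.4053
= 172.8535

172.8535


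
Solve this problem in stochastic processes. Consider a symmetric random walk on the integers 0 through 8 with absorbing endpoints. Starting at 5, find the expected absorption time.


For symmetric RW on 0,...,N with absorbing barriers, E(i) = i*(N-i)
E(5) = 5 * 3 = 15

15


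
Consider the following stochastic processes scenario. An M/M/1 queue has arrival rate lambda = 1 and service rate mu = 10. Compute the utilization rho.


rho = lambda/mu
= 1/10
= 0.1000

0.1000


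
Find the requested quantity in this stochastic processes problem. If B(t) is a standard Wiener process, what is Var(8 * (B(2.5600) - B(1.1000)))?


Var(alpha*(B(t)-B(s))) = alpha^2 * (t-s)
= 8^2 * (2.5600 - 1.1000)
= 64 * 1.4600
= 93.4400

93.4400


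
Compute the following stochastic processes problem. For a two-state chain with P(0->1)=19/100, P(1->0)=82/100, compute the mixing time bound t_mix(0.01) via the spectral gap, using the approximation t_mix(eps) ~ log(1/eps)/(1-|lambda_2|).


lambda_2 = |1 - p01 - p10| = |1 - 0.1900 - 0.8200| = 0.0100
t_mix ~ log(1/eps)/(1 - |lambda_2|)
= log(100)/(1 - 0.0100) = 4.6052/0.9900
= 4.6517

4.6517


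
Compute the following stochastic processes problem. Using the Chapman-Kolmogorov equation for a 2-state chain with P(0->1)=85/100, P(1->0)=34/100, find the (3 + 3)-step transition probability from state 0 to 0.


P^6 = P^3 * P^3
Computing via matrix multiplication of the transition matrix.
Entry (0,0) of P^6 = 0.2857

0.2857


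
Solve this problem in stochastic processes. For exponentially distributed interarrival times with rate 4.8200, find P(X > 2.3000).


P(X > t) = exp(-lambda * t)
= exp(-4.8200 * 2.3000)
= exp(-11.0860) = 1.5325e-05

1.5325e-05


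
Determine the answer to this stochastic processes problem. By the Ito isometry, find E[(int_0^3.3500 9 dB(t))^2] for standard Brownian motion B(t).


By Ito isometry: E[(int f dB)^2] = int f^2 dt
= 9^2 * 3.3500
= 81 * 3.3500 = 271.3500

271.3500


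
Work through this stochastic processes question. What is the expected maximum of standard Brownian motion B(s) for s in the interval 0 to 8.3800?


E(max B(s)) = sqrt(2t/pi)
= sqrt(2*8.3800/pi)
= sqrt(5.3349)
= 2.3097

2.3097


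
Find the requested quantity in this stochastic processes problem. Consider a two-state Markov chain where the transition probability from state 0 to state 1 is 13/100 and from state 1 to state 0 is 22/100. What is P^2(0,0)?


Computing P^2 by matrix multiplication.
P = [[0.8700, 0.1300], [0.2200, 0.7800]]
After raising P to the power 2:
P^2(0,0) = 0.7855

0.7855


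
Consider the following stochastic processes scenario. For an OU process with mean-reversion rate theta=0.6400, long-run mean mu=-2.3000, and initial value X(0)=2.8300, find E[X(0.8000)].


E[X(t)] = mu + (X(0) - mu)*exp(-theta*t)
= -2.3000 + (2.8300 - -2.3000)*exp(-0.6400*0.8000)
= -2.3000 + 5.1300 * 0.5993
= 0.7744

0.7744


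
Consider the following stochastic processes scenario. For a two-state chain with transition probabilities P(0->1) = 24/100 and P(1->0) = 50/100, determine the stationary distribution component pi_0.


Stationary distribution: pi_0 = p10/(p01+p10), pi_1 = p01/(p01+p10)
p01 = 0.2400, p10 = 0.5000
pi_0 = 0.6757

0.6757


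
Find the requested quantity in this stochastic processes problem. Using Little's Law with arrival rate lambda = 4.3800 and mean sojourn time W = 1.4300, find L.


Little's Law: L = lambda * W
= 4.3800 * 1.4300
= 6.2634

6.2634


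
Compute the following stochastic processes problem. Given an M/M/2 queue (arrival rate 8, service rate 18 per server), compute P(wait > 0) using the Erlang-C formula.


a = lambda/mu = 0.4444
rho = a/c = 0.2222
Erlang-C formula applied:
C(c,a) = 0.0808

0.0808


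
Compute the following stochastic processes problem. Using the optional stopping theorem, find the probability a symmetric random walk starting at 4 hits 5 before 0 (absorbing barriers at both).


By optional stopping theorem: E(M at tau) = M(0) = 4
P(hit 5)*5 + P(hit 0)*0 = 4
P(hit 5) = (4 - 0)/(5 - 0) = 4/5 = 0.8000

0.8000


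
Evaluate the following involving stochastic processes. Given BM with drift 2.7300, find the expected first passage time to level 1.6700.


Expected first passage time = a/mu
= 1.6700/2.7300
= 0.6117

0.6117


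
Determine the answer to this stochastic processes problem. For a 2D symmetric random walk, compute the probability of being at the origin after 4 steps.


P = C(4,2)^2 / 4^4
= 6^2 / 256
= 36 / 256
= 0.1406

0.1406


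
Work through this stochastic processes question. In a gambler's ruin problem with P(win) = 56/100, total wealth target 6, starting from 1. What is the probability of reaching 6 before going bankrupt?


Gambler's ruin formula:
r = q/p = 0.4400/0.5600 = 0.7857
P(win) = (1 - r^i)/(1 - r^N)
= (1 - 0.7857^1)/(1 - 0.7857^6)
= 0.2802

0.2802


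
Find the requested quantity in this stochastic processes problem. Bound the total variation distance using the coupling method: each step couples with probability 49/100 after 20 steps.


TV distance bound <= (1-delta)^n
= (1 - 0.4900)^20
= 0.5100^20
= 1.4171e-06

1.4171e-06


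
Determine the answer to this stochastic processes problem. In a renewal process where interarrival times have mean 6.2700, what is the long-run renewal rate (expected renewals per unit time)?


Long-run renewal rate = 1/E(X)
= 1/6.2700
= 0.1595

0.1595


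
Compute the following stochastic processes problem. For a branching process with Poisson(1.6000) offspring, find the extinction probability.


Since mu = 1.6000 > 1, extinction prob q < 1.
Solve s = exp(mu*(s-1)) iteratively.
q = 0.3580

0.3580


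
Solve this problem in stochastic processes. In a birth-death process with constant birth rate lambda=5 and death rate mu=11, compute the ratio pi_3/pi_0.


For birth-death process, pi_n/pi_0 = (lambda/mu)^n
= (5/11)^3
= 0.0939

0.0939


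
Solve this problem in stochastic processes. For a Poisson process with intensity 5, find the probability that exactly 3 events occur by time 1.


P(N(t)=k) = (lambda*t)^k * exp(-lambda*t) / k!
lambda*t = 5
= 5^3 * exp(-5) / 3!
= 125 * 0.0067 / 6
= 0.1404

0.1404


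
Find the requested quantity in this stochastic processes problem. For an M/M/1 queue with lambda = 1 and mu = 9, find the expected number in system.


rho = 1/9 = 0.1111
L = rho/(1-rho)
= 0.1111/0.8889
= 0.1250

0.1250


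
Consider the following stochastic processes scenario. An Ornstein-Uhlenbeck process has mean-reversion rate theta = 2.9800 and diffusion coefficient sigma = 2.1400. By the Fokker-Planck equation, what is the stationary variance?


Stationary variance = sigma^2 / (2*theta)
= 2.1400^2 / (2*2.9800)
= 4.5796 / 5.9600
= 0.7684

0.7684


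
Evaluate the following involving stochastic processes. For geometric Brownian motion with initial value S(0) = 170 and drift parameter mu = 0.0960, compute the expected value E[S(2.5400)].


E[S(t)] = S(0) * exp(mu * t)
= 170 * exp(0.0960 * 2.5400)
= 170 * 1.2761
= 216.9438

216.9438


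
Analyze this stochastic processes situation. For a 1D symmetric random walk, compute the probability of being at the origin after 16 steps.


P(S(16) = 0) = C(16,8) / 4^8
= 12870 / 65536
= 0.1964

0.1964


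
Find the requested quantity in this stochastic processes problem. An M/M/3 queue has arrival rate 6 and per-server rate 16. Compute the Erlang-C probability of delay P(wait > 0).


a = lambda/mu = 0.3750
rho = a/c = 0.1250
Erlang-C formula applied:
C(c,a) = 0.0069

0.0069


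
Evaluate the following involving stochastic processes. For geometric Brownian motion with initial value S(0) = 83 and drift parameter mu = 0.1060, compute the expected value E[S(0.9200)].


E[S(t)] = S(0) * exp(mu * t)
= 83 * exp(0.1060 * 0.9200)
= 83 * 1.1024
= 91.5020

91.5020


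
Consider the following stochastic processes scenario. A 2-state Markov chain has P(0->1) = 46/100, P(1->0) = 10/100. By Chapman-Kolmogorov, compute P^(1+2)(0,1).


P^3 = P^1 * P^2
Computing via matrix multiplication of the transition matrix.
Entry (0,1) of P^3 = 0.7515

0.7515


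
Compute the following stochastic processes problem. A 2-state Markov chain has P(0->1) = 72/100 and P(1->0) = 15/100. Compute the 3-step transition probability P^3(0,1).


Computing P^3 by matrix multiplication.
P = [[0.2800, 0.7200], [0.1500, 0.8500]]
After raising P to the power 3:
P^3(0,1) = 0.8258

0.8258


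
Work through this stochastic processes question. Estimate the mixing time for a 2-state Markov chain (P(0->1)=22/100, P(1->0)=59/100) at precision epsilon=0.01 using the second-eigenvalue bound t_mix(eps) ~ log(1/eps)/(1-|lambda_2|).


lambda_2 = |1 - p01 - p10| = |1 - 0.2200 - 0.5900| = 0.1900
t_mix ~ log(1/eps)/(1 - |lambda_2|)
= log(100)/(1 - 0.1900) = 4.6052/0.8100
= 5.6854

5.6854


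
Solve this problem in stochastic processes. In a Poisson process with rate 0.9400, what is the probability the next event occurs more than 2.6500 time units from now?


P(X > t) = exp(-lambda * t)
= exp(-0.9400 * 2.6500)
= exp(-2.4910) = 0.0828

0.0828


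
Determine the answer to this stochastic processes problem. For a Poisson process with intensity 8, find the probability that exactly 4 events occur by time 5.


P(N(t)=k) = (lambda*t)^k * exp(-lambda*t) / k!
lambda*t = 40
= 40^4 * exp(-40) / 4!
= 2560000 * 4.2484e-18 / 24
= 4.5316e-13

4.5316e-13


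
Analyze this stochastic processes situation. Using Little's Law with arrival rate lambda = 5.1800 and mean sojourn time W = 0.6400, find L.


Little's Law: L = lambda * W
= 5.1800 * 0.6400
= 3.3152

3.3152


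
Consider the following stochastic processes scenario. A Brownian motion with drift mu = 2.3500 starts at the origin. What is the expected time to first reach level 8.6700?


Expected first passage time = a/mu
= 8.6700/2.3500
= 3.6894

3.6894


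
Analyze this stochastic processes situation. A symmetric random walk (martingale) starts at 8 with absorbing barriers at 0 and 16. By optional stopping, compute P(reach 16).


By optional stopping theorem: E(M at tau) = M(0) = 8
P(hit 16)*16 + P(hit 0)*0 = 8
P(hit 16) = (8 - 0)/(16 - 0) = 1/2 = 0.5000

0.5000


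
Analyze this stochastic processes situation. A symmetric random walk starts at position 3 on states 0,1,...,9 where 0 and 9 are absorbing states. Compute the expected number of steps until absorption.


For symmetric RW on 0,...,N with absorbing barriers, E(i) = i*(N-i)
E(3) = 3 * 6 = 18

18


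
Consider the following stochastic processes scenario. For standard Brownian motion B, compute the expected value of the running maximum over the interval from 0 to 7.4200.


E(max B(s)) = sqrt(2t/pi)
= sqrt(2*7.4200/pi)
= sqrt(4.7237)
= 2.1734

2.1734


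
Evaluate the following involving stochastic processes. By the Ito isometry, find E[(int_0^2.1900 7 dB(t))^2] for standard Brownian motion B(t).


By Ito isometry: E[(int f dB)^2] = int f^2 dt
= 7^2 * 2.1900
= 49 * 2.1900 = 107.3100

107.3100


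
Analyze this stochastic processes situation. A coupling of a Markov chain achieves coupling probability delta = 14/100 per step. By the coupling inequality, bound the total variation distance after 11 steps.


TV distance bound <= (1-delta)^n
= (1 - 0.1400)^11
= 0.8600^11
= 0.1903

0.1903


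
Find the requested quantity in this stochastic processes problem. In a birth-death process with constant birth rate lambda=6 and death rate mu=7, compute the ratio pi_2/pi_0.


For birth-death process, pi_n/pi_0 = (lambda/mu)^n
= (6/7)^2
= 0.7347

0.7347


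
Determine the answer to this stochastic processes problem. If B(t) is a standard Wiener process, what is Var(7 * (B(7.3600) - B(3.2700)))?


Var(alpha*(B(t)-B(s))) = alpha^2 * (t-s)
= 7^2 * (7.3600 - 3.2700)
= 49 * 4.0900
= 200.4100

200.4100


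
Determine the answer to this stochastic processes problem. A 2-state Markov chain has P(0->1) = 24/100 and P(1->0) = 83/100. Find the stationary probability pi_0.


Stationary distribution: pi_0 = p10/(p01+p10), pi_1 = p01/(p01+p10)
p01 = 0.2400, p10 = 0.8300
pi_0 = 0.7757

0.7757


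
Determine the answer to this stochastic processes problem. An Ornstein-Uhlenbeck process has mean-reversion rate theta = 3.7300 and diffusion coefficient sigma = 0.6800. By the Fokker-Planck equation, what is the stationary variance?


Stationary variance = sigma^2 / (2*theta)
= 0.6800^2 / (2*3.7300)
= 0.4624 / 7.4600
= 0.0620

0.0620


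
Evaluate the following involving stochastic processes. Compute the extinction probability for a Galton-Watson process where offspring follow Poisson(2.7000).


Since mu = 2.7000 > 1, extinction prob q < 1.
Solve s = exp(mu*(s-1)) iteratively.
q = 0.0844

0.0844


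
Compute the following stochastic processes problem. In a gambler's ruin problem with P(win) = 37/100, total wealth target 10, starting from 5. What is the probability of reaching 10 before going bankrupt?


Gambler's ruin formula:
r = q/p = 0.6300/0.3700 = 1.7027
P(win) = (1 - r^i)/(1 - r^N)
= (1 - 1.7027^5)/(1 - 1.7027^10)
= 0.0653

0.0653


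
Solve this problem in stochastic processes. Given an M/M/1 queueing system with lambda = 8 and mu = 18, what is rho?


rho = lambda/mu
= 8/18
= 0.4444

0.4444


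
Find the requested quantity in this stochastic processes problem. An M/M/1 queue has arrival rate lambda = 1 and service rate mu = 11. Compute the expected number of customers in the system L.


rho = 1/11 = 0.0909
L = rho/(1-rho)
= 0.0909/0.9091
= 0.1000

0.1000


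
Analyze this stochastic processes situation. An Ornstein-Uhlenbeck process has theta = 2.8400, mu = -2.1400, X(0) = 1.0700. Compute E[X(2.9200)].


E[X(t)] = mu + (X(0) - mu)*exp(-theta*t)
= -2.1400 + (1.0700 - -2.1400)*exp(-2.8400*2.9200)
= -2.1400 + 3.2100 * 2.5031e-04
= -2.1392

-2.1392


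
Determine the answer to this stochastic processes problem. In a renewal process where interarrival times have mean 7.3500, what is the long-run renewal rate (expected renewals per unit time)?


Long-run renewal rate = 1/E(X)
= 1/7.3500
= 0.1361

0.1361


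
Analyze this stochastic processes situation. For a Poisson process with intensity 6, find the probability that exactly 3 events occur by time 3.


P(N(t)=k) = (lambda*t)^k * exp(-lambda*t) / k!
lambda*t = 18
= 18^3 * exp(-18) / 3!
= 5832 * 1.5230e-08 / 6
= 1.4804e-05

1.4804e-05


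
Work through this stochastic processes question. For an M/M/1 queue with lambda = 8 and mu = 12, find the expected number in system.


rho = 8/12 = 0.6667
L = rho/(1-rho)
= 0.6667/0.3333
= 2.0000

2.0000


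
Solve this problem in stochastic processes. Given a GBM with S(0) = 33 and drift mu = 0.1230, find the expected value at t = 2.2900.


E[S(t)] = S(0) * exp(mu * t)
= 33 * exp(0.1230 * 2.2900)
= 33 * 1.3253
= 43.7363

43.7363


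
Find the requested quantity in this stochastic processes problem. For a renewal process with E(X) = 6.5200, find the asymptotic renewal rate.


Long-run renewal rate = 1/E(X)
= 1/6.5200
= 0.1534

0.1534


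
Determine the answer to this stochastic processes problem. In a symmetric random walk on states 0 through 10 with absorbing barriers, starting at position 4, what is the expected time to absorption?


For symmetric RW on 0,...,N with absorbing barriers, E(i) = i*(N-i)
E(4) = 4 * 6 = 24

24


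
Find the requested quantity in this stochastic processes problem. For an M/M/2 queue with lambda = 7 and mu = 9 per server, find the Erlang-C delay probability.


a = lambda/mu = 0.7778
rho = a/c = 0.3889
Erlang-C formula applied:
C(c,a) = 0.2178

0.2178


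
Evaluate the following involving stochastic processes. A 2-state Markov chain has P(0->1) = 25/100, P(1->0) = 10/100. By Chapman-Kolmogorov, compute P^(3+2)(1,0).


P^5 = P^3 * P^2
Computing via matrix multiplication of the transition matrix.
Entry (1,0) of P^5 = 0.2526

0.2526


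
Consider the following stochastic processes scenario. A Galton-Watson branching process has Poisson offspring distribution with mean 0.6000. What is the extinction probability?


Since mu = 0.6000 <= 1, extinction probability = 1.

1.0000


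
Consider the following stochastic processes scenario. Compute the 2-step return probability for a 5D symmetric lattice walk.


P(return in 2 steps) = P(reverse first step) = 1/(2d)
= 1/10
= 0.1000

0.1000


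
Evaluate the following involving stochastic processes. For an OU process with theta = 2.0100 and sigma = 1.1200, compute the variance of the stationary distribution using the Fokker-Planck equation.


Stationary variance = sigma^2 / (2*theta)
= 1.1200^2 / (2*2.0100)
= 1.2544 / 4.0200
= 0.3120

0.3120


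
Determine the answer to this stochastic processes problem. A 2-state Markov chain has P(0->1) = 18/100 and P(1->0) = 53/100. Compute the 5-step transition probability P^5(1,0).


Computing P^5 by matrix multiplication.
P = [[0.8200, 0.1800], [0.5300, 0.4700]]
After raising P to the power 5:
P^5(1,0) = 0.7449

0.7449


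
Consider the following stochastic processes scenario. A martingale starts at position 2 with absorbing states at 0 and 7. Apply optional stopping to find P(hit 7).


By optional stopping theorem: E(M at tau) = M(0) = 2
P(hit 7)*7 + P(hit 0)*0 = 2
P(hit 7) = (2 - 0)/(7 - 0) = 2/7 = 0.2857

0.2857


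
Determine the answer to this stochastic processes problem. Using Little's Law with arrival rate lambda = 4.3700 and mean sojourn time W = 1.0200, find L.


Little's Law: L = lambda * W
= 4.3700 * 1.0200
= 4.4574

4.4574


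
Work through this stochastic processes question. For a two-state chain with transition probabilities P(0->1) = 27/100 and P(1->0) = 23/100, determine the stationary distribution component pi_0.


Stationary distribution: pi_0 = p10/(p01+p10), pi_1 = p01/(p01+p10)
p01 = 0.2700, p10 = 0.2300
pi_0 = 0.4600

0.4600


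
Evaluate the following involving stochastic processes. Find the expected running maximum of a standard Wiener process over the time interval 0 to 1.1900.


E(max B(s)) = sqrt(2t/pi)
= sqrt(2*1.1900/pi)
= sqrt(0.7576)
= 0.8704

0.8704


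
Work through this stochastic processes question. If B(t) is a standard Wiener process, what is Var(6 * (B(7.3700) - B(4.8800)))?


Var(alpha*(B(t)-B(s))) = alpha^2 * (t-s)
= 6^2 * (7.3700 - 4.8800)
= 36 * 2.4900
= 89.6400

89.6400


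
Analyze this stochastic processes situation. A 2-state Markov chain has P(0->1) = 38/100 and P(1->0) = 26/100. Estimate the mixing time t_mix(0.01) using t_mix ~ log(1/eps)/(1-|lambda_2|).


lambda_2 = |1 - p01 - p10| = |1 - 0.3800 - 0.2600| = 0.3600
t_mix ~ log(1/eps)/(1 - |lambda_2|)
= log(100)/(1 - 0.3600) = 4.6052/0.6400
= 7.1956

7.1956


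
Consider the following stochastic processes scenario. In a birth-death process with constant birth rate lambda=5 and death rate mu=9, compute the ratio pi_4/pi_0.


For birth-death process, pi_n/pi_0 = (lambda/mu)^n
= (5/9)^4
= 0.0953

0.0953


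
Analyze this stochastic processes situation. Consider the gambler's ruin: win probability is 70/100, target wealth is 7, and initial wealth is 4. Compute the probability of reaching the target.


Gambler's ruin formula:
r = q/p = 0.3000/0.7000 = 0.4286
P(win) = (1 - r^i)/(1 - r^N)
= (1 - 0.4286^4)/(1 - 0.4286^7)
= 0.9688

0.9688


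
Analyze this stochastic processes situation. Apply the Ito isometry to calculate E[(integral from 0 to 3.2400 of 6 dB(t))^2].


By Ito isometry: E[(int f dB)^2] = int f^2 dt
= 6^2 * 3.2400
= 36 * 3.2400 = 116.6400

116.6400


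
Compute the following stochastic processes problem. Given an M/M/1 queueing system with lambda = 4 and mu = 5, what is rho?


rho = lambda/mu
= 4/5
= 0.8000

0.8000


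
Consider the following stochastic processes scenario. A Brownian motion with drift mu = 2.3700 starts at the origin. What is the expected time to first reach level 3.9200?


Expected first passage time = a/mu
= 3.9200/2.3700
= 1.6540

1.6540


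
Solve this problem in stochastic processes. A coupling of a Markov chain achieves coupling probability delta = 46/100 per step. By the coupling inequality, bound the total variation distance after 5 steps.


TV distance bound <= (1-delta)^n
= (1 - 0.4600)^5
= 0.5400^5
= 0.0459

0.0459


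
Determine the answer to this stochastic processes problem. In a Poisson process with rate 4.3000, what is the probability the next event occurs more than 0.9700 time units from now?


P(X > t) = exp(-lambda * t)
= exp(-4.3000 * 0.9700)
= exp(-4.1710) = 0.0154

0.0154


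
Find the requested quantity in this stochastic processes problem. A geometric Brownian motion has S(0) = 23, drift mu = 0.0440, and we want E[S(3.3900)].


E[S(t)] = S(0) * exp(mu * t)
= 23 * exp(0.0440 * 3.3900)
= 23 * 1.1609
= 26.6998

26.6998


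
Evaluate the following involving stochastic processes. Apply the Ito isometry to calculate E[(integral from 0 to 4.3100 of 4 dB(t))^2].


By Ito isometry: E[(int f dB)^2] = int f^2 dt
= 4^2 * 4.3100
= 16 * 4.3100 = 68.9600

68.9600


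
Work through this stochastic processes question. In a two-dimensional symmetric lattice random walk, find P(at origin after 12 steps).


P = C(12,6)^2 / 4^12
= 924^2 / 16777216
= 853776 / 16777216
= 0.0509

0.0509


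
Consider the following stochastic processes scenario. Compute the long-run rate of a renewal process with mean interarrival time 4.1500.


Long-run renewal rate = 1/E(X)
= 1/4.1500
= 0.2410

0.2410


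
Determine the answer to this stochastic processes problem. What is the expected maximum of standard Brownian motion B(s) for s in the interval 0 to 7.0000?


E(max B(s)) = sqrt(2t/pi)
= sqrt(2*7.0000/pi)
= sqrt(4.4563)
= 2.1110

2.1110


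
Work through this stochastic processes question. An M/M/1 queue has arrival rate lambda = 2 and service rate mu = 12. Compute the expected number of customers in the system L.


rho = 2/12 = 0.1667
L = rho/(1-rho)
= 0.1667/0.8333
= 0.2000

0.2000


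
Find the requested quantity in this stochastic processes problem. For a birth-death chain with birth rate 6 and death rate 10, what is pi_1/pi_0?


For birth-death process, pi_n/pi_0 = (lambda/mu)^n
= (6/10)^1
= 0.6000

0.6000


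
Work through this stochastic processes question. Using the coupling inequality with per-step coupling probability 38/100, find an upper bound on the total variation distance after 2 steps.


TV distance bound <= (1-delta)^n
= (1 - 0.3800)^2
= 0.6200^2
= 0.3844

0.3844


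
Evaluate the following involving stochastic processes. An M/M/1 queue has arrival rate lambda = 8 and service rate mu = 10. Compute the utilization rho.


rho = lambda/mu
= 8/10
= 0.8000

0.8000


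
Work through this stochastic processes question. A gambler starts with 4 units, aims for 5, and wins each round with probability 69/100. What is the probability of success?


Gambler's ruin formula:
r = q/p = 0.3100/0.6900 = 0.4493
P(win) = (1 - r^i)/(1 - r^N)
= (1 - 0.4493^4)/(1 - 0.4493^5)
= 0.9771

0.9771


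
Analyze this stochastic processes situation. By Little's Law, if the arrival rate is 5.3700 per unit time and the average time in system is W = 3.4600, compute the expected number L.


Little's Law: L = lambda * W
= 5.3700 * 3.4600
= 18.5802

18.5802


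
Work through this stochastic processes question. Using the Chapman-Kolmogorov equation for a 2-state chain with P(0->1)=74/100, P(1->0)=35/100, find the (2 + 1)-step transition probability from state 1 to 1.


P^3 = P^2 * P^1
Computing via matrix multiplication of the transition matrix.
Entry (1,1) of P^3 = 0.6787

0.6787


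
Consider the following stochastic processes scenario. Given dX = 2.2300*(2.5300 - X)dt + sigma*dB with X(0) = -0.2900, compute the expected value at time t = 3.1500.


E[X(t)] = mu + (X(0) - mu)*exp(-theta*t)
= 2.5300 + (-0.2900 - 2.5300)*exp(-2.2300*3.1500)
= 2.5300 + -2.8200 * 8.8981e-04
= 2.5275

2.5275


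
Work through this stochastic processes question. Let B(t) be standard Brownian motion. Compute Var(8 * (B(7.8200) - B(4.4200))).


Var(alpha*(B(t)-B(s))) = alpha^2 * (t-s)
= 8^2 * (7.8200 - 4.4200)
= 64 * 3.4000
= 217.6000

217.6000


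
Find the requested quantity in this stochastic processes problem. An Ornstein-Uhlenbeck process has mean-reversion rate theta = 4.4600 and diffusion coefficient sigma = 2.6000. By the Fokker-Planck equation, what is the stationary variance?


Stationary variance = sigma^2 / (2*theta)
= 2.6000^2 / (2*4.4600)
= 6.7600 / 8.9200
= 0.7578

0.7578


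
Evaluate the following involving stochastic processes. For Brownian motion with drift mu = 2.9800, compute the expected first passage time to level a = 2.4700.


Expected first passage time = a/mu
= 2.4700/2.9800
= 0.8289

0.8289


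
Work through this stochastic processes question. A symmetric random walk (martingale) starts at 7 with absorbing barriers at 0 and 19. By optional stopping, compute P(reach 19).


By optional stopping theorem: E(M at tau) = M(0) = 7
P(hit 19)*19 + P(hit 0)*0 = 7
P(hit 19) = (7 - 0)/(19 - 0) = 7/19 = 0.3684

0.3684


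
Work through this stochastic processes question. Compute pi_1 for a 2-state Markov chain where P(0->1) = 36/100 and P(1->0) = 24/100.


Stationary distribution: pi_0 = p10/(p01+p10), pi_1 = p01/(p01+p10)
p01 = 0.3600, p10 = 0.2400
pi_1 = 0.6000

0.6000


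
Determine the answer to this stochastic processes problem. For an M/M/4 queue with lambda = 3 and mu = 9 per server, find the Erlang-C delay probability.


a = lambda/mu = 0.3333
rho = a/c = 0.0833
Erlang-C formula applied:
C(c,a) = 4.0209e-04

4.0209e-04


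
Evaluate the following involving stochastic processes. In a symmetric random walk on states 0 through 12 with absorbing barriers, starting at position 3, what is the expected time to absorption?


For symmetric RW on 0,...,N with absorbing barriers, E(i) = i*(N-i)
E(3) = 3 * 9 = 27

27


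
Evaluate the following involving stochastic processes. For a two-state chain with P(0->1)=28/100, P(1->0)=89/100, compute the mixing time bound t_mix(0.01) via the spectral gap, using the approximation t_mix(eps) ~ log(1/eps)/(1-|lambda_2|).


lambda_2 = |1 - p01 - p10| = |1 - 0.2800 - 0.8900| = 0.1700
t_mix ~ log(1/eps)/(1 - |lambda_2|)
= log(100)/(1 - 0.1700) = 4.6052/0.8300
= 5.5484

5.5484


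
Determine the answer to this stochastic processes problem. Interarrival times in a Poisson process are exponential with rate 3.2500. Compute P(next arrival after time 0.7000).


P(X > t) = exp(-lambda * t)
= exp(-3.2500 * 0.7000)
= exp(-2.2750) = 0.1028

0.1028


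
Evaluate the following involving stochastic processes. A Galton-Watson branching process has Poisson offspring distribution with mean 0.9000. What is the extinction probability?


Since mu = 0.9000 <= 1, extinction probability = 1.

1.0000


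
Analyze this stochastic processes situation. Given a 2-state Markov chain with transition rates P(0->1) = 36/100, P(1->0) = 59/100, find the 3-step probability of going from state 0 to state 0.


Computing P^3 by matrix multiplication.
P = [[0.6400, 0.3600], [0.5900, 0.4100]]
After raising P to the power 3:
P^3(0,0) = 0.6211

0.6211


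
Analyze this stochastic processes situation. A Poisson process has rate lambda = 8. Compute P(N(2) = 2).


P(N(t)=k) = (lambda*t)^k * exp(-lambda*t) / k!
lambda*t = 16
= 16^2 * exp(-16) / 2!
= 256 * 1.1254e-07 / 2
= 1.4405e-05

1.4405e-05


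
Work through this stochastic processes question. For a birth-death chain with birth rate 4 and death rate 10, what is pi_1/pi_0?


For birth-death process, pi_n/pi_0 = (lambda/mu)^n
= (4/10)^1
= 0.4000

0.4000


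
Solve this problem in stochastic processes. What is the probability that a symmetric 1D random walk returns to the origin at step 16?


P(S(16) = 0) = C(16,8) / 4^8
= 12870 / 65536
= 0.1964

0.1964


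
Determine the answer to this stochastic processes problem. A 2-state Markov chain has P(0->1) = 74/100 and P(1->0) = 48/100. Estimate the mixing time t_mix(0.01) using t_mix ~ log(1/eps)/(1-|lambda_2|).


lambda_2 = |1 - p01 - p10| = |1 - 0.7400 - 0.4800| = 0.2200
t_mix ~ log(1/eps)/(1 - |lambda_2|)
= log(100)/(1 - 0.2200) = 4.6052/0.7800
= 5.9041

5.9041


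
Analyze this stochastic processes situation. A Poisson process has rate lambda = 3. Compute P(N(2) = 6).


P(N(t)=k) = (lambda*t)^k * exp(-lambda*t) / k!
lambda*t = 6
= 6^6 * exp(-6) / 6!
= 46656 * 0.0025 / 720
= 0.1606

0.1606


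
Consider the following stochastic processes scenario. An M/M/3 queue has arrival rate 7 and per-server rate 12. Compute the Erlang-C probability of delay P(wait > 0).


a = lambda/mu = 0.5833
rho = a/c = 0.1944
Erlang-C formula applied:
C(c,a) = 0.0229

0.0229


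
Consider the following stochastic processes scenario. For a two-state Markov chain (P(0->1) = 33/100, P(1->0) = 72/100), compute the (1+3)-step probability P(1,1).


P^4 = P^1 * P^3
Computing via matrix multiplication of the transition matrix.
Entry (1,1) of P^4 = 0.3143

0.3143


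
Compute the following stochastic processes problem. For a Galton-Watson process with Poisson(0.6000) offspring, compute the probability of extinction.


Since mu = 0.6000 <= 1, extinction probability = 1.

1.0000


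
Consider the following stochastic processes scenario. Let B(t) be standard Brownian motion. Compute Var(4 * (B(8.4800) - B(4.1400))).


Var(alpha*(B(t)-B(s))) = alpha^2 * (t-s)
= 4^2 * (8.4800 - 4.1400)
= 16 * 4.3400
= 69.4400

69.4400


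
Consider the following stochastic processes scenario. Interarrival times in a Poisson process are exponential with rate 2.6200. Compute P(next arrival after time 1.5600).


P(X > t) = exp(-lambda * t)
= exp(-2.6200 * 1.5600)
= exp(-4.0872) = 0.0168

0.0168


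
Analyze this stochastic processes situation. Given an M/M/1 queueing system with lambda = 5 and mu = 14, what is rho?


rho = lambda/mu
= 5/14
= 0.3571

0.3571


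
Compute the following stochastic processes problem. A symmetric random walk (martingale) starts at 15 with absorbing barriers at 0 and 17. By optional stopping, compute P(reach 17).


By optional stopping theorem: E(M at tau) = M(0) = 15
P(hit 17)*17 + P(hit 0)*0 = 15
P(hit 17) = (15 - 0)/(17 - 0) = 15/17 = 0.8824

0.8824


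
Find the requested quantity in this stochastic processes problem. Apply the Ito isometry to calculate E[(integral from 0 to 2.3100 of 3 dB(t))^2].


By Ito isometry: E[(int f dB)^2] = int f^2 dt
= 3^2 * 2.3100
= 9 * 2.3100 = 20.7900

20.7900


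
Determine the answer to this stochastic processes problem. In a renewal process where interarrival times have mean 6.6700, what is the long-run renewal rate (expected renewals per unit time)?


Long-run renewal rate = 1/E(X)
= 1/6.6700
= 0.1499

0.1499


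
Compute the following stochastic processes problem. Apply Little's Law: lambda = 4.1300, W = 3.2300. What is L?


Little's Law: L = lambda * W
= 4.1300 * 3.2300
= 13.3399

13.3399


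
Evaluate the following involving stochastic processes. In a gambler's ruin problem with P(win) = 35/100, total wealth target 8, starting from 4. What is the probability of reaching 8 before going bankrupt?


Gambler's ruin formula:
r = q/p = 0.6500/0.3500 = 1.8571
P(win) = (1 - r^i)/(1 - r^N)
= (1 - 1.8571^4)/(1 - 1.8571^8)
= 0.0775

0.0775


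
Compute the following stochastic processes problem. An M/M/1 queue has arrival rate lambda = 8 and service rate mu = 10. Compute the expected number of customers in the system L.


rho = 8/10 = 0.8000
L = rho/(1-rho)
= 0.8000/0.2000
= 4.0000

4.0000


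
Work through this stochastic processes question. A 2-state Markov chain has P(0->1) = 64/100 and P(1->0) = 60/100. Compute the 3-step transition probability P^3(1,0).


Computing P^3 by matrix multiplication.
P = [[0.3600, 0.6400], [0.6000, 0.4000]]
After raising P to the power 3:
P^3(1,0) = 0.4906

0.4906


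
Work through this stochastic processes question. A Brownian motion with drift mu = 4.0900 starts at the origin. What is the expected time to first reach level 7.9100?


Expected first passage time = a/mu
= 7.9100/4.0900
= 1.9340

1.9340


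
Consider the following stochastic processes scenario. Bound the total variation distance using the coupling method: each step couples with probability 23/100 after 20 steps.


TV distance bound <= (1-delta)^n
= (1 - 0.2300)^20
= 0.7700^20
= 0.0054

0.0054


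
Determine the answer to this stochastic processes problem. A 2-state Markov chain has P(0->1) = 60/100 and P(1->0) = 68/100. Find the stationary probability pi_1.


Stationary distribution: pi_0 = p10/(p01+p10), pi_1 = p01/(p01+p10)
p01 = 0.6000, p10 = 0.6800
pi_1 = 0.4688

0.4688


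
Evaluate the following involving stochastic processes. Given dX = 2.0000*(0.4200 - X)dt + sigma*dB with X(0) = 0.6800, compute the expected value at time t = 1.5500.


E[X(t)] = mu + (X(0) - mu)*exp(-theta*t)
= 0.4200 + (0.6800 - 0.4200)*exp(-2.0000*1.5500)
= 0.4200 + 0.2600 * 0.0450
= 0.4317

0.4317


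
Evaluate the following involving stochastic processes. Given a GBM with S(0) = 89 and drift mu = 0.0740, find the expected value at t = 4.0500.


E[S(t)] = S(0) * exp(mu * t)
= 89 * exp(0.0740 * 4.0500)
= 89 * 1.3495
= 120.1014

120.1014


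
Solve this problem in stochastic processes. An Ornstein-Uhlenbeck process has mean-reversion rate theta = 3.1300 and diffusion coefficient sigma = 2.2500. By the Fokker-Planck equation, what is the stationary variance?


Stationary variance = sigma^2 / (2*theta)
= 2.2500^2 / (2*3.1300)
= 5.0625 / 6.2600
= 0.8087

0.8087


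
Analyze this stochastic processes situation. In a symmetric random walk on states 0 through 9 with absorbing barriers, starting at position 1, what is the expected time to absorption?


For symmetric RW on 0,...,N with absorbing barriers, E(i) = i*(N-i)
E(1) = 1 * 8 = 8

8


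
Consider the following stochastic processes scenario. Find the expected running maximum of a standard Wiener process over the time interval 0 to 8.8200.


E(max B(s)) = sqrt(2t/pi)
= sqrt(2*8.8200/pi)
= sqrt(5.6150)
= 2.3696

2.3696


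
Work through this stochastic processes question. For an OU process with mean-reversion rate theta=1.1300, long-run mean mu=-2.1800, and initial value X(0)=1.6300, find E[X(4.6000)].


E[X(t)] = mu + (X(0) - mu)*exp(-theta*t)
= -2.1800 + (1.6300 - -2.1800)*exp(-1.1300*4.6000)
= -2.1800 + 3.8100 * 0.0055
= -2.1589

-2.1589


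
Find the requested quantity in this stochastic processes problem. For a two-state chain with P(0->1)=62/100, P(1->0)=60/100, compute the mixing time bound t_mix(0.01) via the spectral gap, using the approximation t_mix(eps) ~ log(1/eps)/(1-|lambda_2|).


lambda_2 = |1 - p01 - p10| = |1 - 0.6200 - 0.6000| = 0.2200
t_mix ~ log(1/eps)/(1 - |lambda_2|)
= log(100)/(1 - 0.2200) = 4.6052/0.7800
= 5.9041

5.9041


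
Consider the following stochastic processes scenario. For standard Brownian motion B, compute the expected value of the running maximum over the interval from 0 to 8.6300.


E(max B(s)) = sqrt(2t/pi)
= sqrt(2*8.6300/pi)
= sqrt(5.4940)
= 2.3439

2.3439


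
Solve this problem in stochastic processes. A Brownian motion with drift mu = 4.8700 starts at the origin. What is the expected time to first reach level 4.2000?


Expected first passage time = a/mu
= 4.2000/4.8700
= 0.8624

0.8624


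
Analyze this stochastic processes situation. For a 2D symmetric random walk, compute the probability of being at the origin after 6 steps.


P = C(6,3)^2 / 4^6
= 20^2 / 4096
= 400 / 4096
= 0.0977

0.0977


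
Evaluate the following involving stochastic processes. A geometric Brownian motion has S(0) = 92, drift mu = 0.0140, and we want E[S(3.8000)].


E[S(t)] = S(0) * exp(mu * t)
= 92 * exp(0.0140 * 3.8000)
= 92 * 1.0546
= 97.0269

97.0269


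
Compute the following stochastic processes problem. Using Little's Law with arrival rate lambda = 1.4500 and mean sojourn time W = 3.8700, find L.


Little's Law: L = lambda * W
= 1.4500 * 3.8700
= 5.6115

5.6115


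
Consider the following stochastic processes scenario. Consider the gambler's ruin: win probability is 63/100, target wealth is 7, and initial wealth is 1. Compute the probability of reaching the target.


Gambler's ruin formula:
r = q/p = 0.3700/0.6300 = 0.5873
P(win) = (1 - r^i)/(1 - r^N)
= (1 - 0.5873^1)/(1 - 0.5873^7)
= 0.4229

0.4229


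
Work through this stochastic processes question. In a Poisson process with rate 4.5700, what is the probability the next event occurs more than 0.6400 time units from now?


P(X > t) = exp(-lambda * t)
= exp(-4.5700 * 0.6400)
= exp(-2.9248) = 0.0537

0.0537


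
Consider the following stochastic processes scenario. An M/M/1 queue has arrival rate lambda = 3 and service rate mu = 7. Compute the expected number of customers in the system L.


rho = 3/7 = 0.4286
L = rho/(1-rho)
= 0.4286/0.5714
= 0.7500

0.7500


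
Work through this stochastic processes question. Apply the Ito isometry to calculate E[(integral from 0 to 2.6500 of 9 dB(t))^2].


By Ito isometry: E[(int f dB)^2] = int f^2 dt
= 9^2 * 2.6500
= 81 * 2.6500 = 214.6500

214.6500


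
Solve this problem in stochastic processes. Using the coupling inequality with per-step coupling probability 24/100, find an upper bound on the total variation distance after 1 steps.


TV distance bound <= (1-delta)^n
= (1 - 0.2400)^1
= 0.7600^1
= 0.7600

0.7600


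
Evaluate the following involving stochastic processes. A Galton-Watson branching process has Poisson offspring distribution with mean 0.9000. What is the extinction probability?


Since mu = 0.9000 <= 1, extinction probability = 1.

1.0000


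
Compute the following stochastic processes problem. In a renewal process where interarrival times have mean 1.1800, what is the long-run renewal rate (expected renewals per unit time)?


Long-run renewal rate = 1/E(X)
= 1/1.1800
= 0.8475

0.8475
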